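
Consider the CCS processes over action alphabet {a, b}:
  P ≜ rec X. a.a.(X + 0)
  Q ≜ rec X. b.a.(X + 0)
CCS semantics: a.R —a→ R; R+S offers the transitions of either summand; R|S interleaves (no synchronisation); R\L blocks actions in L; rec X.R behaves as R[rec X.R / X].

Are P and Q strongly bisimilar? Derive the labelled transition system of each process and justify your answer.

P ≁ Q

P's transition system — 3 states:
  u0 = rec X. a.a.(X + 0) → --a--▸ u1
  u1 = a.((rec X. a.a.(X + 0)) + 0) → --a--▸ u2
  u2 = (rec X. a.a.(X + 0)) + 0 → --a--▸ u1
Q's transition system — 3 states:
  v0 = rec X. b.a.(X + 0) → --b--▸ v1
  v1 = a.((rec X. b.a.(X + 0)) + 0) → --a--▸ v2
  v2 = (rec X. b.a.(X + 0)) + 0 → --b--▸ v1
Bisimilarity quotient blocks:
  B0 = {u0, u1, u2}
  B1 = {v0, v2}
  B2 = {v1}
u0 ∈ B0, v0 ∈ B1 → different blocks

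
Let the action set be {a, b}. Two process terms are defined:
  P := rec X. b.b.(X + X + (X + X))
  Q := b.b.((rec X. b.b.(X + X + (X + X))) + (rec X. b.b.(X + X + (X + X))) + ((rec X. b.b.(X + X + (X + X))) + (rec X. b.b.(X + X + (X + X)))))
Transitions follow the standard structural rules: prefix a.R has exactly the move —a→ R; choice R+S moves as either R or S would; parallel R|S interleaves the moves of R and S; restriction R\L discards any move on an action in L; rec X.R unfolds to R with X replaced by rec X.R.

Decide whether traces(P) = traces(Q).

LTS(P): 3 reachable states
  m0 = rec X. b.b.(X + X + (X + X)) :: -b-> m1
  m1 = b.((rec X. b.b.(X + X + (X + X))) + (rec X. b.b.(X + X + (X + X))) + ((rec X. b.b.(X + X + (X + X))) + (rec X. b.b.(X + X + (X + X))))) :: -b-> m2
  m2 = (rec X. b.b.(X + X + (X + X))) + (rec X. b.b.(X + X + (X + X))) + ((rec X. b.b.(X + X + (X + X))) + (rec X. b.b.(X + X + (X + X)))) :: -b-> m1
LTS(Q): 3 reachable states
  n0 = b.b.((rec X. b.b.(X + X + (X + X))) + (rec X. b.b.(X + X + (X + X))) + ((rec X. b.b.(X + X + (X + X))) + (rec X. b.b.(X + X + (X + X))))) :: -b-> n1
  n1 = b.((rec X. b.b.(X + X + (X + X))) + (rec X. b.b.(X + X + (X + X))) + ((rec X. b.b.(X + X + (X + X))) + (rec X. b.b.(X + X + (X + X))))) :: -b-> n2
  n2 = (rec X. b.b.(X + X + (X + X))) + (rec X. b.b.(X + X + (X + X))) + ((rec X. b.b.(X + X + (X + X))) + (rec X. b.b.(X + X + (X + X)))) :: -b-> n1
Bisimilarity quotient blocks:
  B0 = {m0, m1, m2, n0, n1, n2}
m0 ∈ B0, n0 ∈ B0 → same block
Bisimilar ⇒ trace-equivalent.

YES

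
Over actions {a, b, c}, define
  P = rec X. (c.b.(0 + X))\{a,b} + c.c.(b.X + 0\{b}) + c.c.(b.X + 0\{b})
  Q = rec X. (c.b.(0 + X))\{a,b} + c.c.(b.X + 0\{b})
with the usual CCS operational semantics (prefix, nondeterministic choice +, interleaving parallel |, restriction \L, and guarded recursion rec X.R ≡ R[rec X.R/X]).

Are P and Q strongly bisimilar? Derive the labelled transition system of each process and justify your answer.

Reachable graph of P (4 states):
  u0 = rec X. (c.b.(0 + X))\{a,b} + c.c.(b.X + 0\{b}) + c.c.(b.X + 0\{b}) :: =c=> u1, =c=> u2
  u1 = (b.(0 + (rec X. (c.b.(0 + X))\{a,b} + c.c.(b.X + 0\{b}) + c.c.(b.X + 0\{b}))))\{a,b} :: ∅
  u2 = c.(b.(rec X. (c.b.(0 + X))\{a,b} + c.c.(b.X + 0\{b}) + c.c.(b.X + 0\{b})) + 0\{b}) :: =c=> u3
  u3 = b.(rec X. (c.b.(0 + X))\{a,b} + c.c.(b.X + 0\{b}) + c.c.(b.X + 0\{b})) + 0\{b} :: =b=> u0
Reachable graph of Q (4 states):
  v0 = rec X. (c.b.(0 + X))\{a,b} + c.c.(b.X + 0\{b}) :: =c=> v1, =c=> v2
  v1 = (b.(0 + (rec X. (c.b.(0 + X))\{a,b} + c.c.(b.X + 0\{b}))))\{a,b} :: ∅
  v2 = c.(b.(rec X. (c.b.(0 + X))\{a,b} + c.c.(b.X + 0\{b})) + 0\{b}) :: =c=> v3
  v3 = b.(rec X. (c.b.(0 + X))\{a,b} + c.c.(b.X + 0\{b})) + 0\{b} :: =b=> v0
Partition-refinement fixed point:
  B0 = {u0, v0}
  B1 = {u2, v2}
  B2 = {u3, v3}
  B3 = {u1, v1}
u0 ∈ B0, v0 ∈ B0 → same block

P ~ Q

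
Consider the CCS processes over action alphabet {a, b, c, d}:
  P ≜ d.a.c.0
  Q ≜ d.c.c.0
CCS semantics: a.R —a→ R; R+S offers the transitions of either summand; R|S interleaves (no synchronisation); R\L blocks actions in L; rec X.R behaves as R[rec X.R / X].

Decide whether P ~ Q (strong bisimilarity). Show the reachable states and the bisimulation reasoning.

NO

P's transition system — 4 states:
  s0 = d.a.c.0 has moves -d-> s1
  s1 = a.c.0 has moves -a-> s2
  s2 = c.0 has moves -c-> s3
  s3 = 0 has moves ·
Q's transition system — 4 states:
  t0 = d.c.c.0 has moves -d-> t1
  t1 = c.c.0 has moves -c-> t2
  t2 = c.0 has moves -c-> t3
  t3 = 0 has moves ·
Coarsest stable partition (strong bisimilarity classes):
  B0 = {s0}
  B1 = {s1}
  B2 = {s2, t2}
  B3 = {s3, t3}
  B4 = {t0}
  B5 = {t1}
s0 ∈ B0, t0 ∈ B4 → different blocks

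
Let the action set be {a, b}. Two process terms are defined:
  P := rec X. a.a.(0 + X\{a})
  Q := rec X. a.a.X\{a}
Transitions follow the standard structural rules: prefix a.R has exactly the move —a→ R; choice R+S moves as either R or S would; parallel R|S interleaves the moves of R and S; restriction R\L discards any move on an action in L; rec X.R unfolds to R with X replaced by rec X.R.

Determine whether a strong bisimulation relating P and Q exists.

P's transition system — 3 states:
  p0 = rec X. a.a.(0 + X\{a}) → -a-> p1
  p1 = a.(0 + (rec X. a.a.(0 + X\{a}))\{a}) → -a-> p2
  p2 = 0 + (rec X. a.a.(0 + X\{a}))\{a} → deadlocked
Q's transition system — 3 states:
  q0 = rec X. a.a.X\{a} → -a-> q1
  q1 = a.(rec X. a.a.X\{a})\{a} → -a-> q2
  q2 = (rec X. a.a.X\{a})\{a} → deadlocked
Bisimilarity quotient blocks:
  B0 = {p0, q0}
  B1 = {p1, q1}
  B2 = {p2, q2}
p0 ∈ B0, q0 ∈ B0 → same block

YES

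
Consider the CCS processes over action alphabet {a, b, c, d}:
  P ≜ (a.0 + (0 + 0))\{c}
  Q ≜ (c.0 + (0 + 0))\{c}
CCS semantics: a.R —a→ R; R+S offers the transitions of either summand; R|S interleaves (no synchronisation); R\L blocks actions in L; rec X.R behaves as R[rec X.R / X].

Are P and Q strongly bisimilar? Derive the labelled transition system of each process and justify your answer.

LTS(P): 2 reachable states
  u0 = (a.0 + (0 + 0))\{c} → —a→ u1
  u1 = 0\{c} → (no moves)
LTS(Q): 1 reachable states
  v0 = (c.0 + (0 + 0))\{c} → (no moves)
Bisimilarity quotient blocks:
  B0 = {u0}
  B1 = {u1, v0}
u0 ∈ B0, v0 ∈ B1 → different blocks

P ≁ Q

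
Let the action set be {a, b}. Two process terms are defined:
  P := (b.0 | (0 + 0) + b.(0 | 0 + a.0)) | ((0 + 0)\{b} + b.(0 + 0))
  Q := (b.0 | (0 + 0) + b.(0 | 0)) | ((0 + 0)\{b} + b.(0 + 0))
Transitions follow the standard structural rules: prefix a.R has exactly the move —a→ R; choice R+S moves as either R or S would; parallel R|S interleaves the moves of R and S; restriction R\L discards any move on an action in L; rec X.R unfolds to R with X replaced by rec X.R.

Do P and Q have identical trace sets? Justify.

NO — witness ⟨ba⟩

P's transition system — 8 states:
  m0 = (b.0 | (0 + 0) + b.(0 | 0 + a.0)) | ((0 + 0)\{b} + b.(0 + 0)) :: ··b··> m1, ··b··> m2, ··b··> m3
  m1 = (0 | 0 + a.0) | ((0 + 0)\{b} + b.(0 + 0)) :: ··a··> m4, ··b··> m5
  m2 = (b.0 | (0 + 0) + b.(0 | 0 + a.0)) | (0 + 0) :: ··b··> m5, ··b··> m6
  m3 = 0 | (0 + 0) | ((0 + 0)\{b} + b.(0 + 0)) :: ··b··> m6
  m4 = 0 | ((0 + 0)\{b} + b.(0 + 0)) :: ··b··> m7
  m5 = (0 | 0 + a.0) | (0 + 0) :: ··a··> m7
  m6 = 0 | (0 + 0) | (0 + 0) :: stopped
  m7 = 0 | (0 + 0) :: stopped
Q's transition system — 6 states:
  n0 = (b.0 | (0 + 0) + b.(0 | 0)) | ((0 + 0)\{b} + b.(0 + 0)) :: ··b··> n1, ··b··> n2, ··b··> n3
  n1 = (b.0 | (0 + 0) + b.(0 | 0)) | (0 + 0) :: ··b··> n4, ··b··> n5
  n2 = 0 | (0 + 0) | ((0 + 0)\{b} + b.(0 + 0)) :: ··b··> n4
  n3 = 0 | 0 | ((0 + 0)\{b} + b.(0 + 0)) :: ··b··> n5
  n4 = 0 | (0 + 0) | (0 + 0) :: stopped
  n5 = 0 | 0 | (0 + 0) :: stopped
Executing ba from P (initial set {m0}):
  after b @ step 1: {m1, m2, m3}
  after a @ step 2: {m4}
  P completes σ.
Executing ba from Q (initial set {n0}):
  after b @ step 1: {n1, n2, n3}
  after a @ step 2: no successor for Q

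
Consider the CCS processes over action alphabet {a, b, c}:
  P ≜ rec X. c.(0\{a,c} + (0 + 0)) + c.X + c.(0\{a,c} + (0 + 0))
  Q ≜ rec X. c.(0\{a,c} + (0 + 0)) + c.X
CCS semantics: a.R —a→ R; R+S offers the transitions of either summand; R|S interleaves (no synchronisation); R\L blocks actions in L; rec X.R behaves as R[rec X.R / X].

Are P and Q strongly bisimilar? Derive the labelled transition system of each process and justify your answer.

bisimilar

P's transition system — 2 states:
  u0 = rec X. c.(0\{a,c} + (0 + 0)) + c.X + c.(0\{a,c} + (0 + 0)) → -c-> u0, -c-> u1
  u1 = 0\{a,c} + (0 + 0) → (no moves)
Q's transition system — 2 states:
  v0 = rec X. c.(0\{a,c} + (0 + 0)) + c.X → -c-> v0, -c-> v1
  v1 = 0\{a,c} + (0 + 0) → (no moves)
Coarsest stable partition (strong bisimilarity classes):
  B0 = {u0, v0}
  B1 = {u1, v1}
u0 ∈ B0, v0 ∈ B0 → same block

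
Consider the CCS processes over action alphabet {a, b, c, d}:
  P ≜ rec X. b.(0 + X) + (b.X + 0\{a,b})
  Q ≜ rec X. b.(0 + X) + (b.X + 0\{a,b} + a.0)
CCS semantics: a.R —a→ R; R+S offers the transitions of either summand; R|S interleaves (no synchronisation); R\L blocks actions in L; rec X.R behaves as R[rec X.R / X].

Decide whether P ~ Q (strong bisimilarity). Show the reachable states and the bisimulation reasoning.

not bisimilar

Reachable graph of P (2 states):
  m0 = rec X. b.(0 + X) + (b.X + 0\{a,b}) → =b=> m0, =b=> m1
  m1 = 0 + (rec X. b.(0 + X) + (b.X + 0\{a,b})) → =b=> m0, =b=> m1
Reachable graph of Q (3 states):
  n0 = rec X. b.(0 + X) + (b.X + 0\{a,b} + a.0) → =a=> n1, =b=> n0, =b=> n2
  n1 = 0 → stopped
  n2 = 0 + (rec X. b.(0 + X) + (b.X + 0\{a,b} + a.0)) → =a=> n1, =b=> n0, =b=> n2
Partition-refinement fixed point:
  B0 = {m0, m1}
  B1 = {n0, n2}
  B2 = {n1}
m0 ∈ B0, n0 ∈ B1 → different blocks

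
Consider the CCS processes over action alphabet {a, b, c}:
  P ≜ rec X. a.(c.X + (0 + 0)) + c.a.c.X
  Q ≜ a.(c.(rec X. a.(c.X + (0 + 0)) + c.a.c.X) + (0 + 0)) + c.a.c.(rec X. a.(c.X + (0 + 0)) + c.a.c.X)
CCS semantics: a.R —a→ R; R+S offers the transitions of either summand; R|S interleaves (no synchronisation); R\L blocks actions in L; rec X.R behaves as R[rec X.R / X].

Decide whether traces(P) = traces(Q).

YES

Reachable graph of P (4 states):
  p0 = rec X. a.(c.X + (0 + 0)) + c.a.c.X has moves ··a··> p1, ··c··> p2
  p1 = c.(rec X. a.(c.X + (0 + 0)) + c.a.c.X) + (0 + 0) has moves ··c··> p0
  p2 = a.c.(rec X. a.(c.X + (0 + 0)) + c.a.c.X) has moves ··a··> p3
  p3 = c.(rec X. a.(c.X + (0 + 0)) + c.a.c.X) has moves ··c··> p0
Reachable graph of Q (5 states):
  q0 = a.(c.(rec X. a.(c.X + (0 + 0)) + c.a.c.X) + (0 + 0)) + c.a.c.(rec X. a.(c.X + (0 + 0)) + c.a.c.X) has moves ··a··> q1, ··c··> q2
  q1 = c.(rec X. a.(c.X + (0 + 0)) + c.a.c.X) + (0 + 0) has moves ··c··> q3
  q2 = a.c.(rec X. a.(c.X + (0 + 0)) + c.a.c.X) has moves ··a··> q4
  q3 = rec X. a.(c.X + (0 + 0)) + c.a.c.X has moves ··a··> q1, ··c··> q2
  q4 = c.(rec X. a.(c.X + (0 + 0)) + c.a.c.X) has moves ··c··> q3
Coarsest stable partition (strong bisimilarity classes):
  B0 = {p0, q0, q3}
  B1 = {p1, p3, q1, q4}
  B2 = {p2, q2}
p0 ∈ B0, q0 ∈ B0 → same block
Bisimilar ⇒ trace-equivalent.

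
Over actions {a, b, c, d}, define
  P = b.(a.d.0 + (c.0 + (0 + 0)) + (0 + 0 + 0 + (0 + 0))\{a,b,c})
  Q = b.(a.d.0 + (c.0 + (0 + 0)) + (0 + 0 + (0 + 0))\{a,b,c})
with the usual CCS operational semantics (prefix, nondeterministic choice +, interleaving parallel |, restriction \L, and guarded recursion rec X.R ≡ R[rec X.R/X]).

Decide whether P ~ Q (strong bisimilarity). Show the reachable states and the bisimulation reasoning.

Reachable graph of P (4 states):
  p0 = b.(a.d.0 + (c.0 + (0 + 0)) + (0 + 0 + 0 + (0 + 0))\{a,b,c}) → —b→ p1
  p1 = a.d.0 + (c.0 + (0 + 0)) + (0 + 0 + 0 + (0 + 0))\{a,b,c} → —a→ p2, —c→ p3
  p2 = d.0 → —d→ p3
  p3 = 0 → stopped
Reachable graph of Q (4 states):
  q0 = b.(a.d.0 + (c.0 + (0 + 0)) + (0 + 0 + (0 + 0))\{a,b,c}) → —b→ q1
  q1 = a.d.0 + (c.0 + (0 + 0)) + (0 + 0 + (0 + 0))\{a,b,c} → —a→ q2, —c→ q3
  q2 = d.0 → —d→ q3
  q3 = 0 → stopped
Bisimilarity quotient blocks:
  B0 = {p0, q0}
  B1 = {p1, q1}
  B2 = {p3, q3}
  B3 = {p2, q2}
p0 ∈ B0, q0 ∈ B0 → same block

YES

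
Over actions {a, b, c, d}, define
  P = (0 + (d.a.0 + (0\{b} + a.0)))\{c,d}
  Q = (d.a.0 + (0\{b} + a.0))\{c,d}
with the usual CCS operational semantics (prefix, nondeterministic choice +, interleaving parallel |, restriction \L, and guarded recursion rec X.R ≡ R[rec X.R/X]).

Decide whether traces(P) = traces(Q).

P's transition system — 2 states:
  p0 = (0 + (d.a.0 + (0\{b} + a.0)))\{c,d} → --a--▸ p1
  p1 = 0\{c,d} → (no moves)
Q's transition system — 2 states:
  q0 = (d.a.0 + (0\{b} + a.0))\{c,d} → --a--▸ q1
  q1 = 0\{c,d} → (no moves)
Coarsest stable partition (strong bisimilarity classes):
  B0 = {p0, q0}
  B1 = {p1, q1}
p0 ∈ B0, q0 ∈ B0 → same block
Bisimilar ⇒ trace-equivalent.

YES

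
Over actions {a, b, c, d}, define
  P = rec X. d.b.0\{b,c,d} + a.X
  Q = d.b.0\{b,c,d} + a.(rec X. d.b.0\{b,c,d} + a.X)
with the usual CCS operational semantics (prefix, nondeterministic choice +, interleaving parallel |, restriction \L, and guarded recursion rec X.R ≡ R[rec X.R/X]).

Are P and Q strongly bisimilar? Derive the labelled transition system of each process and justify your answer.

P's transition system — 3 states:
  p0 = rec X. d.b.0\{b,c,d} + a.X | —a→ p0, —d→ p1
  p1 = b.0\{b,c,d} | —b→ p2
  p2 = 0\{b,c,d} | (no moves)
Q's transition system — 4 states:
  q0 = d.b.0\{b,c,d} + a.(rec X. d.b.0\{b,c,d} + a.X) | —a→ q1, —d→ q2
  q1 = rec X. d.b.0\{b,c,d} + a.X | —a→ q1, —d→ q2
  q2 = b.0\{b,c,d} | —b→ q3
  q3 = 0\{b,c,d} | (no moves)
Coarsest stable partition (strong bisimilarity classes):
  B0 = {p0, q0, q1}
  B1 = {p1, q2}
  B2 = {p2, q3}
p0 ∈ B0, q0 ∈ B0 → same block

YES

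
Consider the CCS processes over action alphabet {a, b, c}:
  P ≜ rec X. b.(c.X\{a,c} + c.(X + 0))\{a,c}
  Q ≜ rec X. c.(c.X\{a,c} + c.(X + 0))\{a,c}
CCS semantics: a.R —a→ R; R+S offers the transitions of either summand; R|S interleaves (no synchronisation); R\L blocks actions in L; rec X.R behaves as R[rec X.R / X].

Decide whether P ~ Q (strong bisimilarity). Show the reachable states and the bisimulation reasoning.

not bisimilar

LTS(P): 2 reachable states
  p0 = rec X. b.(c.X\{a,c} + c.(X + 0))\{a,c} :: =b=> p1
  p1 = (c.(rec X. b.(c.X\{a,c} + c.(X + 0))\{a,c})\{a,c} + c.((rec X. b.(c.X\{a,c} + c.(X + 0))\{a,c}) + 0))\{a,c} :: stopped
LTS(Q): 2 reachable states
  q0 = rec X. c.(c.X\{a,c} + c.(X + 0))\{a,c} :: =c=> q1
  q1 = (c.(rec X. c.(c.X\{a,c} + c.(X + 0))\{a,c})\{a,c} + c.((rec X. c.(c.X\{a,c} + c.(X + 0))\{a,c}) + 0))\{a,c} :: stopped
Partition-refinement fixed point:
  B0 = {p0}
  B1 = {p1, q1}
  B2 = {q0}
p0 ∈ B0, q0 ∈ B2 → different blocks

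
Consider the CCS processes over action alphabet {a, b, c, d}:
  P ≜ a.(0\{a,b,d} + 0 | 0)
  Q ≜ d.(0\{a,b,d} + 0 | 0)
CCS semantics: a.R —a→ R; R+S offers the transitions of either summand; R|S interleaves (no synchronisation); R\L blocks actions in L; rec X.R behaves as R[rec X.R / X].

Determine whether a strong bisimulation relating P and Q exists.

P's transition system — 2 states:
  m0 = a.(0\{a,b,d} + 0 | 0) :: =a=> m1
  m1 = 0\{a,b,d} + 0 | 0 :: stopped
Q's transition system — 2 states:
  n0 = d.(0\{a,b,d} + 0 | 0) :: =d=> n1
  n1 = 0\{a,b,d} + 0 | 0 :: stopped
Bisimilarity quotient blocks:
  B0 = {m0}
  B1 = {m1, n1}
  B2 = {n0}
m0 ∈ B0, n0 ∈ B2 → different blocks

P ≁ Q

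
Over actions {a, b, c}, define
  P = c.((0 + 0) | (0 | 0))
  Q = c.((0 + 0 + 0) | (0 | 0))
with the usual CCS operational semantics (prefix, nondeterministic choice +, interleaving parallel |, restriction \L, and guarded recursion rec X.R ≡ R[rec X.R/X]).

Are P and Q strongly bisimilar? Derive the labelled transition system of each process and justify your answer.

P ~ Q

Reachable graph of P (2 states):
  s0 = c.((0 + 0) | (0 | 0)) | -c-> s1
  s1 = (0 + 0) | (0 | 0) | (no moves)
Reachable graph of Q (2 states):
  t0 = c.((0 + 0 + 0) | (0 | 0)) | -c-> t1
  t1 = (0 + 0 + 0) | (0 | 0) | (no moves)
Partition-refinement fixed point:
  B0 = {s0, t0}
  B1 = {s1, t1}
s0 ∈ B0, t0 ∈ B0 → same block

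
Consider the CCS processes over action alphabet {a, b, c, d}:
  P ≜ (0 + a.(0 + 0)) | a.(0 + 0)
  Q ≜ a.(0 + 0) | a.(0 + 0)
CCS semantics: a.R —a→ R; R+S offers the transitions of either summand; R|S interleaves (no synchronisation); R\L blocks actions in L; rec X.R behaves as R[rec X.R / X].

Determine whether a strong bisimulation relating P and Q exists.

YES

LTS(P): 4 reachable states
  u0 = (0 + a.(0 + 0)) | a.(0 + 0) → --a--▸ u1, --a--▸ u2
  u1 = (0 + 0) | a.(0 + 0) → --a--▸ u3
  u2 = (0 + a.(0 + 0)) | (0 + 0) → --a--▸ u3
  u3 = (0 + 0) | (0 + 0) → ∅
LTS(Q): 4 reachable states
  v0 = a.(0 + 0) | a.(0 + 0) → --a--▸ v1, --a--▸ v2
  v1 = (0 + 0) | a.(0 + 0) → --a--▸ v3
  v2 = a.(0 + 0) | (0 + 0) → --a--▸ v3
  v3 = (0 + 0) | (0 + 0) → ∅
Partition-refinement fixed point:
  B0 = {u0, v0}
  B1 = {u1, u2, v1, v2}
  B2 = {u3, v3}
u0 ∈ B0, v0 ∈ B0 → same block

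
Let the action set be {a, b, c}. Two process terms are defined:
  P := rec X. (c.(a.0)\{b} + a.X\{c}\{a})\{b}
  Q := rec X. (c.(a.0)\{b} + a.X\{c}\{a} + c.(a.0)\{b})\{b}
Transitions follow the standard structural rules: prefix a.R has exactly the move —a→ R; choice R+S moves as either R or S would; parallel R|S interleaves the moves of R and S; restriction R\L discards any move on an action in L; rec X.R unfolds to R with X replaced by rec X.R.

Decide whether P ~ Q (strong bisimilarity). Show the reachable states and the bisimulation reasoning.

Reachable graph of P (4 states):
  s0 = rec X. (c.(a.0)\{b} + a.X\{c}\{a})\{b} has moves ··a··> s1, ··c··> s2
  s1 = (rec X. (c.(a.0)\{b} + a.X\{c}\{a})\{b})\{c}\{a}\{b} has moves stopped
  s2 = (a.0)\{b}\{b} has moves ··a··> s3
  s3 = 0\{b}\{b} has moves stopped
Reachable graph of Q (4 states):
  t0 = rec X. (c.(a.0)\{b} + a.X\{c}\{a} + c.(a.0)\{b})\{b} has moves ··a··> t1, ··c··> t2
  t1 = (rec X. (c.(a.0)\{b} + a.X\{c}\{a} + c.(a.0)\{b})\{b})\{c}\{a}\{b} has moves stopped
  t2 = (a.0)\{b}\{b} has moves ··a··> t3
  t3 = 0\{b}\{b} has moves stopped
Partition-refinement fixed point:
  B0 = {s0, t0}
  B1 = {s1, s3, t1, t3}
  B2 = {s2, t2}
s0 ∈ B0, t0 ∈ B0 → same block

P ~ Q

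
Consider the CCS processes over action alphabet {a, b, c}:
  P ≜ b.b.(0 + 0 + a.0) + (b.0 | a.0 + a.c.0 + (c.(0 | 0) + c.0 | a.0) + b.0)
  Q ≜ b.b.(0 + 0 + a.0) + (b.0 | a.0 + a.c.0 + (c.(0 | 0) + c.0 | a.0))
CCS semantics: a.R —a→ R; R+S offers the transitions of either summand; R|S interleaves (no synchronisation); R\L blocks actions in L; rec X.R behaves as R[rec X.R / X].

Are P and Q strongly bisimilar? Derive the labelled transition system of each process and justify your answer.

NO

Reachable graph of P (9 states):
  s0 = b.b.(0 + 0 + a.0) + (b.0 | a.0 + a.c.0 + (c.(0 | 0) + c.0 | a.0) + b.0) → -a-> s1, -a-> s2, -a-> s3, -b-> s4, -b-> s5, -b-> s6, -c-> s5, -c-> s7
  s1 = b.0 | 0 → -b-> s7
  s2 = c.0 → -c-> s4
  s3 = c.0 | 0 → -c-> s7
  s4 = 0 → (no moves)
  s5 = 0 | a.0 → -a-> s7
  s6 = b.(0 + 0 + a.0) → -b-> s8
  s7 = 0 | 0 → (no moves)
  s8 = 0 + 0 + a.0 → -a-> s4
Reachable graph of Q (9 states):
  t0 = b.b.(0 + 0 + a.0) + (b.0 | a.0 + a.c.0 + (c.(0 | 0) + c.0 | a.0)) → -a-> t1, -a-> t2, -a-> t3, -b-> t4, -b-> t5, -c-> t4, -c-> t6
  t1 = b.0 | 0 → -b-> t6
  t2 = c.0 → -c-> t7
  t3 = c.0 | 0 → -c-> t6
  t4 = 0 | a.0 → -a-> t6
  t5 = b.(0 + 0 + a.0) → -b-> t8
  t6 = 0 | 0 → (no moves)
  t7 = 0 → (no moves)
  t8 = 0 + 0 + a.0 → -a-> t7
Coarsest stable partition (strong bisimilarity classes):
  B0 = {s0}
  B1 = {s2, s3, t2, t3}
  B2 = {s4, s7, t6, t7}
  B3 = {s1, t1}
  B4 = {s5, s8, t4, t8}
  B5 = {s6, t5}
  B6 = {t0}
s0 ∈ B0, t0 ∈ B6 → different blocks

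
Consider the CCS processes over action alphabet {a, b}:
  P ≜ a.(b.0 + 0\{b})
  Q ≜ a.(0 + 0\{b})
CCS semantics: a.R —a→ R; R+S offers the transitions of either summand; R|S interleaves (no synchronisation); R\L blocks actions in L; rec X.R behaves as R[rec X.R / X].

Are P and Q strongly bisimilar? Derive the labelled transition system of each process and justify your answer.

P's transition system — 3 states:
  u0 = a.(b.0 + 0\{b}) :: —a→ u1
  u1 = b.0 + 0\{b} :: —b→ u2
  u2 = 0 :: (no moves)
Q's transition system — 2 states:
  v0 = a.(0 + 0\{b}) :: —a→ v1
  v1 = 0 + 0\{b} :: (no moves)
Coarsest stable partition (strong bisimilarity classes):
  B0 = {u0}
  B1 = {u1}
  B2 = {u2, v1}
  B3 = {v0}
u0 ∈ B0, v0 ∈ B3 → different blocks

P ≁ Q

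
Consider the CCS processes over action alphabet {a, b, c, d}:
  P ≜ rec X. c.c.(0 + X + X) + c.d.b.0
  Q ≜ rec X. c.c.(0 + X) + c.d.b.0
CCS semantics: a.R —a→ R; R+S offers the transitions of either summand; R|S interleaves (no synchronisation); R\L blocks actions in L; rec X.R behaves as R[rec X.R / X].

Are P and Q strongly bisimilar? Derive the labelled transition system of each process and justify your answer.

P ~ Q

P's transition system — 6 states:
  s0 = rec X. c.c.(0 + X + X) + c.d.b.0 | --c--▸ s1, --c--▸ s2
  s1 = c.(0 + (rec X. c.c.(0 + X + X) + c.d.b.0) + (rec X. c.c.(0 + X + X) + c.d.b.0)) | --c--▸ s3
  s2 = d.b.0 | --d--▸ s4
  s3 = 0 + (rec X. c.c.(0 + X + X) + c.d.b.0) + (rec X. c.c.(0 + X + X) + c.d.b.0) | --c--▸ s1, --c--▸ s2
  s4 = b.0 | --b--▸ s5
  s5 = 0 | (no moves)
Q's transition system — 6 states:
  t0 = rec X. c.c.(0 + X) + c.d.b.0 | --c--▸ t1, --c--▸ t2
  t1 = c.(0 + (rec X. c.c.(0 + X) + c.d.b.0)) | --c--▸ t3
  t2 = d.b.0 | --d--▸ t4
  t3 = 0 + (rec X. c.c.(0 + X) + c.d.b.0) | --c--▸ t1, --c--▸ t2
  t4 = b.0 | --b--▸ t5
  t5 = 0 | (no moves)
Coarsest stable partition (strong bisimilarity classes):
  B0 = {s0, s3, t0, t3}
  B1 = {s1, t1}
  B2 = {s2, t2}
  B3 = {s4, t4}
  B4 = {s5, t5}
s0 ∈ B0, t0 ∈ B0 → same block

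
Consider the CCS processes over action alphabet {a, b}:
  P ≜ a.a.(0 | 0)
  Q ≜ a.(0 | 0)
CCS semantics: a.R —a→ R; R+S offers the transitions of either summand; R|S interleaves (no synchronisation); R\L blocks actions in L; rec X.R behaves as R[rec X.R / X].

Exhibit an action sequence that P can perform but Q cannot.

LTS(P): 3 reachable states
  u0 = a.a.(0 | 0) :: —a→ u1
  u1 = a.(0 | 0) :: —a→ u2
  u2 = 0 | 0 :: stopped
LTS(Q): 2 reachable states
  v0 = a.(0 | 0) :: —a→ v1
  v1 = 0 | 0 :: stopped
Executing aa from P (initial set {u0}):
  [1] a ⇒ {u1}
  [2] a ⇒ {u2}
  ✓ P
Executing aa from Q (initial set {v0}):
  [1] a ⇒ {v1}
  [2] a ⇒ ∅ (Q stuck)

aa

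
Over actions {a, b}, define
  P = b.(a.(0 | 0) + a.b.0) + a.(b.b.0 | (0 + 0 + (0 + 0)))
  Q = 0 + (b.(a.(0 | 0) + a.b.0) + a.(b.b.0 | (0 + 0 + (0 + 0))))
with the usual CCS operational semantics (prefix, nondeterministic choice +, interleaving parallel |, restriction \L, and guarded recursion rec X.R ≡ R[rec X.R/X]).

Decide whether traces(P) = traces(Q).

YES

Reachable graph of P (8 states):
  m0 = b.(a.(0 | 0) + a.b.0) + a.(b.b.0 | (0 + 0 + (0 + 0))) has moves ··a··> m1, ··b··> m2
  m1 = b.b.0 | (0 + 0 + (0 + 0)) has moves ··b··> m3
  m2 = a.(0 | 0) + a.b.0 has moves ··a··> m4, ··a··> m5
  m3 = b.0 | (0 + 0 + (0 + 0)) has moves ··b··> m6
  m4 = 0 | 0 has moves stopped
  m5 = b.0 has moves ··b··> m7
  m6 = 0 | (0 + 0 + (0 + 0)) has moves stopped
  m7 = 0 has moves stopped
Reachable graph of Q (8 states):
  n0 = 0 + (b.(a.(0 | 0) + a.b.0) + a.(b.b.0 | (0 + 0 + (0 + 0)))) has moves ··a··> n1, ··b··> n2
  n1 = b.b.0 | (0 + 0 + (0 + 0)) has moves ··b··> n3
  n2 = a.(0 | 0) + a.b.0 has moves ··a··> n4, ··a··> n5
  n3 = b.0 | (0 + 0 + (0 + 0)) has moves ··b··> n6
  n4 = 0 | 0 has moves stopped
  n5 = b.0 has moves ··b··> n7
  n6 = 0 | (0 + 0 + (0 + 0)) has moves stopped
  n7 = 0 has moves stopped
Coarsest stable partition (strong bisimilarity classes):
  B0 = {m0, n0}
  B1 = {m2, n2}
  B2 = {m4, m6, m7, n4, n6, n7}
  B3 = {m3, m5, n3, n5}
  B4 = {m1, n1}
m0 ∈ B0, n0 ∈ B0 → same block
Bisimilar ⇒ trace-equivalent.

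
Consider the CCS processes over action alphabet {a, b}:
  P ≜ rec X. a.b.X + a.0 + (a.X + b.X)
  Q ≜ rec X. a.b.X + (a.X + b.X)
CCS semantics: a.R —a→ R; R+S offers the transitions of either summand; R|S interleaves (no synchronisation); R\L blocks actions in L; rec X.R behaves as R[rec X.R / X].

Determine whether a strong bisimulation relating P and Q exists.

not bisimilar

Reachable graph of P (3 states):
  u0 = rec X. a.b.X + a.0 + (a.X + b.X) | -a-> u0, -a-> u1, -a-> u2, -b-> u0
  u1 = 0 | ·
  u2 = b.(rec X. a.b.X + a.0 + (a.X + b.X)) | -b-> u0
Reachable graph of Q (2 states):
  v0 = rec X. a.b.X + (a.X + b.X) | -a-> v0, -a-> v1, -b-> v0
  v1 = b.(rec X. a.b.X + (a.X + b.X)) | -b-> v0
Partition-refinement fixed point:
  B0 = {u0}
  B1 = {u1}
  B2 = {u2}
  B3 = {v0}
  B4 = {v1}
u0 ∈ B0, v0 ∈ B3 → different blocks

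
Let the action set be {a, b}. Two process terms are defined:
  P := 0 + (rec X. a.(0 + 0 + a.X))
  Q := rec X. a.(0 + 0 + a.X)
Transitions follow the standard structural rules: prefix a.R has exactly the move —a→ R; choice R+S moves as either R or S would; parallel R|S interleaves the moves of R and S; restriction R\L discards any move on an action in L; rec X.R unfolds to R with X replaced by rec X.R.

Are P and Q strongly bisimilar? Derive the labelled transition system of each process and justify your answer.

Reachable graph of P (3 states):
  s0 = 0 + (rec X. a.(0 + 0 + a.X)) has moves =a=> s1
  s1 = 0 + 0 + a.(rec X. a.(0 + 0 + a.X)) has moves =a=> s2
  s2 = rec X. a.(0 + 0 + a.X) has moves =a=> s1
Reachable graph of Q (2 states):
  t0 = rec X. a.(0 + 0 + a.X) has moves =a=> t1
  t1 = 0 + 0 + a.(rec X. a.(0 + 0 + a.X)) has moves =a=> t0
Coarsest stable partition (strong bisimilarity classes):
  B0 = {s0, s1, s2, t0, t1}
s0 ∈ B0, t0 ∈ B0 → same block

YES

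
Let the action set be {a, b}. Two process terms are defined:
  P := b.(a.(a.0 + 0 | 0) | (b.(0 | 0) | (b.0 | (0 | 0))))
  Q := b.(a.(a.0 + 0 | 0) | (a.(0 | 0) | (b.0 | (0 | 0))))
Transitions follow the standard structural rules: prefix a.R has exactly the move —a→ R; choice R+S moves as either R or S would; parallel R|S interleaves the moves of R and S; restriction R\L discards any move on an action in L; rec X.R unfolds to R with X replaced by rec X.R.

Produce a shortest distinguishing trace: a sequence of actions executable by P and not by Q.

bbb

P's transition system — 13 states:
  u0 = b.(a.(a.0 + 0 | 0) | (b.(0 | 0) | (b.0 | (0 | 0)))) | =b=> u1
  u1 = a.(a.0 + 0 | 0) | (b.(0 | 0) | (b.0 | (0 | 0))) | =a=> u2, =b=> u3, =b=> u4
  u2 = (a.0 + 0 | 0) | (b.(0 | 0) | (b.0 | (0 | 0))) | =a=> u5, =b=> u6, =b=> u7
  u3 = a.(a.0 + 0 | 0) | (0 | 0 | (b.0 | (0 | 0))) | =a=> u6, =b=> u8
  u4 = a.(a.0 + 0 | 0) | (b.(0 | 0) | (0 | (0 | 0))) | =a=> u7, =b=> u8
  u5 = 0 | (b.(0 | 0) | (b.0 | (0 | 0))) | =b=> u10, =b=> u9
  u6 = (a.0 + 0 | 0) | (0 | 0 | (b.0 | (0 | 0))) | =a=> u9, =b=> u11
  u7 = (a.0 + 0 | 0) | (b.(0 | 0) | (0 | (0 | 0))) | =a=> u10, =b=> u11
  u8 = a.(a.0 + 0 | 0) | (0 | 0 | (0 | (0 | 0))) | =a=> u11
  u9 = 0 | (0 | 0 | (b.0 | (0 | 0))) | =b=> u12
  u10 = 0 | (b.(0 | 0) | (0 | (0 | 0))) | =b=> u12
  u11 = (a.0 + 0 | 0) | (0 | 0 | (0 | (0 | 0))) | =a=> u12
  u12 = 0 | (0 | 0 | (0 | (0 | 0))) | deadlocked
Q's transition system — 13 states:
  v0 = b.(a.(a.0 + 0 | 0) | (a.(0 | 0) | (b.0 | (0 | 0)))) | =b=> v1
  v1 = a.(a.0 + 0 | 0) | (a.(0 | 0) | (b.0 | (0 | 0))) | =a=> v2, =a=> v3, =b=> v4
  v2 = (a.0 + 0 | 0) | (a.(0 | 0) | (b.0 | (0 | 0))) | =a=> v5, =a=> v6, =b=> v7
  v3 = a.(a.0 + 0 | 0) | (0 | 0 | (b.0 | (0 | 0))) | =a=> v5, =b=> v8
  v4 = a.(a.0 + 0 | 0) | (a.(0 | 0) | (0 | (0 | 0))) | =a=> v7, =a=> v8
  v5 = (a.0 + 0 | 0) | (0 | 0 | (b.0 | (0 | 0))) | =a=> v9, =b=> v10
  v6 = 0 | (a.(0 | 0) | (b.0 | (0 | 0))) | =a=> v9, =b=> v11
  v7 = (a.0 + 0 | 0) | (a.(0 | 0) | (0 | (0 | 0))) | =a=> v10, =a=> v11
  v8 = a.(a.0 + 0 | 0) | (0 | 0 | (0 | (0 | 0))) | =a=> v10
  v9 = 0 | (0 | 0 | (b.0 | (0 | 0))) | =b=> v12
  v10 = (a.0 + 0 | 0) | (0 | 0 | (0 | (0 | 0))) | =a=> v12
  v11 = 0 | (a.(0 | 0) | (0 | (0 | 0))) | =a=> v12
  v12 = 0 | (0 | 0 | (0 | (0 | 0))) | deadlocked
Run σ = ⟨bbb⟩ on P: start {u0}
  after b @ step 1: {u1}
  after b @ step 2: {u3, u4}
  after b @ step 3: {u8}
  — P admits the full trace.
Run σ = ⟨bbb⟩ on Q: start {v0}
  after b @ step 1: {v1}
  after b @ step 2: {v4}
  after b @ step 3: no successor for Q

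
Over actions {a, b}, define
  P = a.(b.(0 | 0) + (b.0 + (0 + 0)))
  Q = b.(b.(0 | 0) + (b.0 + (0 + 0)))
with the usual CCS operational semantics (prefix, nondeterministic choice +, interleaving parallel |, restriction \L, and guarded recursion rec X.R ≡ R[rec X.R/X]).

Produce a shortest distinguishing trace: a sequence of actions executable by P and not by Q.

P's transition system — 4 states:
  s0 = a.(b.(0 | 0) + (b.0 + (0 + 0))) :: —a→ s1
  s1 = b.(0 | 0) + (b.0 + (0 + 0)) :: —b→ s2, —b→ s3
  s2 = 0 :: stopped
  s3 = 0 | 0 :: stopped
Q's transition system — 4 states:
  t0 = b.(b.(0 | 0) + (b.0 + (0 + 0))) :: —b→ t1
  t1 = b.(0 | 0) + (b.0 + (0 + 0)) :: —b→ t2, —b→ t3
  t2 = 0 :: stopped
  t3 = 0 | 0 :: stopped
Executing a from P (initial set {s0}):
  after a @ step 1: {s1}
  — P admits the full trace.
Executing a from Q (initial set {t0}):
  after a @ step 1: ∅ (Q stuck)

a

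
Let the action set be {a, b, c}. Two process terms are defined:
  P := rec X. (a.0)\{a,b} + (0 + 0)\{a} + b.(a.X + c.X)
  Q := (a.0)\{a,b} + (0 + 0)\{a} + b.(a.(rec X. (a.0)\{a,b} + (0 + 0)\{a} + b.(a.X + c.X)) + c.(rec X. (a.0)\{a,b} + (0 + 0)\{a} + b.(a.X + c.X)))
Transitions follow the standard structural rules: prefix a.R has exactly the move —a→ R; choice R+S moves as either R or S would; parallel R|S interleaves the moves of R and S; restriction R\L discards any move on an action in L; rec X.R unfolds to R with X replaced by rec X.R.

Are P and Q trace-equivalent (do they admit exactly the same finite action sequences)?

Reachable graph of P (2 states):
  p0 = rec X. (a.0)\{a,b} + (0 + 0)\{a} + b.(a.X + c.X) :: ··b··> p1
  p1 = a.(rec X. (a.0)\{a,b} + (0 + 0)\{a} + b.(a.X + c.X)) + c.(rec X. (a.0)\{a,b} + (0 + 0)\{a} + b.(a.X + c.X)) :: ··a··> p0, ··c··> p0
Reachable graph of Q (3 states):
  q0 = (a.0)\{a,b} + (0 + 0)\{a} + b.(a.(rec X. (a.0)\{a,b} + (0 + 0)\{a} + b.(a.X + c.X)) + c.(rec X. (a.0)\{a,b} + (0 + 0)\{a} + b.(a.X + c.X))) :: ··b··> q1
  q1 = a.(rec X. (a.0)\{a,b} + (0 + 0)\{a} + b.(a.X + c.X)) + c.(rec X. (a.0)\{a,b} + (0 + 0)\{a} + b.(a.X + c.X)) :: ··a··> q2, ··c··> q2
  q2 = rec X. (a.0)\{a,b} + (0 + 0)\{a} + b.(a.X + c.X) :: ··b··> q1
Coarsest stable partition (strong bisimilarity classes):
  B0 = {p0, q0, q2}
  B1 = {p1, q1}
p0 ∈ B0, q0 ∈ B0 → same block
Bisimilar ⇒ trace-equivalent.

trace-equivalent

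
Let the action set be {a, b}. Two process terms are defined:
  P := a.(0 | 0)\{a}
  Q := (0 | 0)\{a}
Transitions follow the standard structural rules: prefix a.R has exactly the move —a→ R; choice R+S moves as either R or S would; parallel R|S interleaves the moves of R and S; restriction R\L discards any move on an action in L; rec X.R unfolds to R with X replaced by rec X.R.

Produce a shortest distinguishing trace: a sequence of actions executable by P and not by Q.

a

P's transition system — 2 states:
  s0 = a.(0 | 0)\{a} | --a--▸ s1
  s1 = (0 | 0)\{a} | (no moves)
Q's transition system — 1 states:
  t0 = (0 | 0)\{a} | (no moves)
Executing a from P (initial set {s0}):
  step 1 (a): {s1}
  P completes σ.
Executing a from Q (initial set {t0}):
  step 1 (a): no successor for Q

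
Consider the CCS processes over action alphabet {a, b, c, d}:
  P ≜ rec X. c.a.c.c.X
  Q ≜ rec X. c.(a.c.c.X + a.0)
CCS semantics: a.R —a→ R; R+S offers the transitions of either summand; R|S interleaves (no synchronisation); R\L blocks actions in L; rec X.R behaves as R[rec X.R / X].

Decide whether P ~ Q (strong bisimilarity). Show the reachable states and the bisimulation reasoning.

P ≁ Q

Reachable graph of P (4 states):
  m0 = rec X. c.a.c.c.X ⊢ —c→ m1
  m1 = a.c.c.(rec X. c.a.c.c.X) ⊢ —a→ m2
  m2 = c.c.(rec X. c.a.c.c.X) ⊢ —c→ m3
  m3 = c.(rec X. c.a.c.c.X) ⊢ —c→ m0
Reachable graph of Q (5 states):
  n0 = rec X. c.(a.c.c.X + a.0) ⊢ —c→ n1
  n1 = a.c.c.(rec X. c.(a.c.c.X + a.0)) + a.0 ⊢ —a→ n2, —a→ n3
  n2 = 0 ⊢ stopped
  n3 = c.c.(rec X. c.(a.c.c.X + a.0)) ⊢ —c→ n4
  n4 = c.(rec X. c.(a.c.c.X + a.0)) ⊢ —c→ n0
Coarsest stable partition (strong bisimilarity classes):
  B0 = {m0}
  B1 = {m1}
  B2 = {m2}
  B3 = {m3}
  B4 = {n0}
  B5 = {n1}
  B6 = {n3}
  B7 = {n4}
  B8 = {n2}
m0 ∈ B0, n0 ∈ B4 → different blocks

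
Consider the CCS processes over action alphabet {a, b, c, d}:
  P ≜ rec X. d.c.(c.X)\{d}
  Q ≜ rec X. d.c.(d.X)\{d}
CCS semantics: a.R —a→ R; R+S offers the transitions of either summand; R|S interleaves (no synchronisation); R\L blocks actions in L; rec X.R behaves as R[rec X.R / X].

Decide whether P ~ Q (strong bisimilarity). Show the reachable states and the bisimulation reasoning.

P ≁ Q

P's transition system — 4 states:
  u0 = rec X. d.c.(c.X)\{d} | —d→ u1
  u1 = c.(c.(rec X. d.c.(c.X)\{d}))\{d} | —c→ u2
  u2 = (c.(rec X. d.c.(c.X)\{d}))\{d} | —c→ u3
  u3 = (rec X. d.c.(c.X)\{d})\{d} | deadlocked
Q's transition system — 3 states:
  v0 = rec X. d.c.(d.X)\{d} | —d→ v1
  v1 = c.(d.(rec X. d.c.(d.X)\{d}))\{d} | —c→ v2
  v2 = (d.(rec X. d.c.(d.X)\{d}))\{d} | deadlocked
Bisimilarity quotient blocks:
  B0 = {u0}
  B1 = {u1}
  B2 = {u2, v1}
  B3 = {u3, v2}
  B4 = {v0}
u0 ∈ B0, v0 ∈ B4 → different blocks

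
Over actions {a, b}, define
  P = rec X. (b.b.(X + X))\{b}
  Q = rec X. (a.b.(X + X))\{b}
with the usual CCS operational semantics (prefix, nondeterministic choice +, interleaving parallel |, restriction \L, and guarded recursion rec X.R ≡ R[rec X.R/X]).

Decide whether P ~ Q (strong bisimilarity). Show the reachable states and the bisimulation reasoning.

NO

Reachable graph of P (1 states):
  u0 = rec X. (b.b.(X + X))\{b} | ·
Reachable graph of Q (2 states):
  v0 = rec X. (a.b.(X + X))\{b} | -a-> v1
  v1 = (b.((rec X. (a.b.(X + X))\{b}) + (rec X. (a.b.(X + X))\{b})))\{b} | ·
Coarsest stable partition (strong bisimilarity classes):
  B0 = {u0, v1}
  B1 = {v0}
u0 ∈ B0, v0 ∈ B1 → different blocks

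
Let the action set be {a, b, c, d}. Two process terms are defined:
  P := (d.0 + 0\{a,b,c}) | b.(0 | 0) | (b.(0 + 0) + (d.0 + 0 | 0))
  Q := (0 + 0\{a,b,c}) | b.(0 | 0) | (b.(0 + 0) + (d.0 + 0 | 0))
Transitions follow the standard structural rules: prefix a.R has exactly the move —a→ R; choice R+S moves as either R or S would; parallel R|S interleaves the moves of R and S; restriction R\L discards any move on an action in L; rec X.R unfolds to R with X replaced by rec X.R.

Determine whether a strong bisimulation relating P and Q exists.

NO

Reachable graph of P (12 states):
  p0 = (d.0 + 0\{a,b,c}) | b.(0 | 0) | (b.(0 + 0) + (d.0 + 0 | 0)) has moves =b=> p1, =b=> p2, =d=> p3, =d=> p4
  p1 = (d.0 + 0\{a,b,c}) | (0 | 0) | (b.(0 + 0) + (d.0 + 0 | 0)) has moves =b=> p5, =d=> p6, =d=> p7
  p2 = (d.0 + 0\{a,b,c}) | b.(0 | 0) | (0 + 0) has moves =b=> p5, =d=> p8
  p3 = (d.0 + 0\{a,b,c}) | b.(0 | 0) | 0 has moves =b=> p6, =d=> p9
  p4 = 0 | b.(0 | 0) | (b.(0 + 0) + (d.0 + 0 | 0)) has moves =b=> p7, =b=> p8, =d=> p9
  p5 = (d.0 + 0\{a,b,c}) | (0 | 0) | (0 + 0) has moves =d=> p10
  p6 = (d.0 + 0\{a,b,c}) | (0 | 0) | 0 has moves =d=> p11
  p7 = 0 | (0 | 0) | (b.(0 + 0) + (d.0 + 0 | 0)) has moves =b=> p10, =d=> p11
  p8 = 0 | b.(0 | 0) | (0 + 0) has moves =b=> p10
  p9 = 0 | b.(0 | 0) | 0 has moves =b=> p11
  p10 = 0 | (0 | 0) | (0 + 0) has moves (no moves)
  p11 = 0 | (0 | 0) | 0 has moves (no moves)
Reachable graph of Q (6 states):
  q0 = (0 + 0\{a,b,c}) | b.(0 | 0) | (b.(0 + 0) + (d.0 + 0 | 0)) has moves =b=> q1, =b=> q2, =d=> q3
  q1 = (0 + 0\{a,b,c}) | (0 | 0) | (b.(0 + 0) + (d.0 + 0 | 0)) has moves =b=> q4, =d=> q5
  q2 = (0 + 0\{a,b,c}) | b.(0 | 0) | (0 + 0) has moves =b=> q4
  q3 = (0 + 0\{a,b,c}) | b.(0 | 0) | 0 has moves =b=> q5
  q4 = (0 + 0\{a,b,c}) | (0 | 0) | (0 + 0) has moves (no moves)
  q5 = (0 + 0\{a,b,c}) | (0 | 0) | 0 has moves (no moves)
Partition-refinement fixed point:
  B0 = {p0}
  B1 = {p2, p3}
  B2 = {p8, p9, q2, q3}
  B3 = {p10, p11, q4, q5}
  B4 = {p5, p6}
  B5 = {p1}
  B6 = {p7, q1}
  B7 = {p4, q0}
p0 ∈ B0, q0 ∈ B7 → different blocks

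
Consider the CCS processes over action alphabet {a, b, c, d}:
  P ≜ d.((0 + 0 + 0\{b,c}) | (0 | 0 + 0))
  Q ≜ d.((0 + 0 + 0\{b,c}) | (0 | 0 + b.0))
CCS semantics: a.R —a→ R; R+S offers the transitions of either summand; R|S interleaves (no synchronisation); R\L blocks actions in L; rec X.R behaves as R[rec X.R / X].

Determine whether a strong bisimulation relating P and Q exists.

LTS(P): 2 reachable states
  u0 = d.((0 + 0 + 0\{b,c}) | (0 | 0 + 0)) has moves —d→ u1
  u1 = (0 + 0 + 0\{b,c}) | (0 | 0 + 0) has moves ·
LTS(Q): 3 reachable states
  v0 = d.((0 + 0 + 0\{b,c}) | (0 | 0 + b.0)) has moves —d→ v1
  v1 = (0 + 0 + 0\{b,c}) | (0 | 0 + b.0) has moves —b→ v2
  v2 = (0 + 0 + 0\{b,c}) | 0 has moves ·
Coarsest stable partition (strong bisimilarity classes):
  B0 = {u0}
  B1 = {u1, v2}
  B2 = {v0}
  B3 = {v1}
u0 ∈ B0, v0 ∈ B2 → different blocks

not bisimilar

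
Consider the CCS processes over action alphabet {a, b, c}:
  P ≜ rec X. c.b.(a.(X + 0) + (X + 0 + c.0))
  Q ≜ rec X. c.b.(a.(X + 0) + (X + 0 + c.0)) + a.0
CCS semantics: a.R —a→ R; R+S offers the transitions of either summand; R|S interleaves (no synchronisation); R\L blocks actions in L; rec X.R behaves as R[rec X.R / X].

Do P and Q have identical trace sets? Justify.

P's transition system — 5 states:
  p0 = rec X. c.b.(a.(X + 0) + (X + 0 + c.0)) ⊢ =c=> p1
  p1 = b.(a.((rec X. c.b.(a.(X + 0) + (X + 0 + c.0))) + 0) + ((rec X. c.b.(a.(X + 0) + (X + 0 + c.0))) + 0 + c.0)) ⊢ =b=> p2
  p2 = a.((rec X. c.b.(a.(X + 0) + (X + 0 + c.0))) + 0) + ((rec X. c.b.(a.(X + 0) + (X + 0 + c.0))) + 0 + c.0) ⊢ =a=> p3, =c=> p1, =c=> p4
  p3 = (rec X. c.b.(a.(X + 0) + (X + 0 + c.0))) + 0 ⊢ =c=> p1
  p4 = 0 ⊢ ∅
Q's transition system — 5 states:
  q0 = rec X. c.b.(a.(X + 0) + (X + 0 + c.0)) + a.0 ⊢ =a=> q1, =c=> q2
  q1 = 0 ⊢ ∅
  q2 = b.(a.((rec X. c.b.(a.(X + 0) + (X + 0 + c.0)) + a.0) + 0) + ((rec X. c.b.(a.(X + 0) + (X + 0 + c.0)) + a.0) + 0 + c.0)) ⊢ =b=> q3
  q3 = a.((rec X. c.b.(a.(X + 0) + (X + 0 + c.0)) + a.0) + 0) + ((rec X. c.b.(a.(X + 0) + (X + 0 + c.0)) + a.0) + 0 + c.0) ⊢ =a=> q1, =a=> q4, =c=> q1, =c=> q2
  q4 = (rec X. c.b.(a.(X + 0) + (X + 0 + c.0)) + a.0) + 0 ⊢ =a=> q1, =c=> q2
Trace ⟨a⟩ through Q, begin at {q0}:
  after a @ step 1: {q1}
  ✓ Q
Trace ⟨a⟩ through P, begin at {p0}:
  after a @ step 1: ∅ (P stuck)

traces(P) ≠ traces(Q) — witness ⟨a⟩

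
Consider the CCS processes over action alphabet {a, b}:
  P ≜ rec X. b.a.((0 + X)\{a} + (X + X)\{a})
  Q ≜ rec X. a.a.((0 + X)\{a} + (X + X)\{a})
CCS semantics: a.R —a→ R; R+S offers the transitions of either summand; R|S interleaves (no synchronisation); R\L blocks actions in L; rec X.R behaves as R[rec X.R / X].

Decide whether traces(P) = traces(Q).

traces(P) ≠ traces(Q) — witness ⟨b⟩

P's transition system — 4 states:
  u0 = rec X. b.a.((0 + X)\{a} + (X + X)\{a}) → --b--▸ u1
  u1 = a.((0 + (rec X. b.a.((0 + X)\{a} + (X + X)\{a})))\{a} + ((rec X. b.a.((0 + X)\{a} + (X + X)\{a})) + (rec X. b.a.((0 + X)\{a} + (X + X)\{a})))\{a}) → --a--▸ u2
  u2 = (0 + (rec X. b.a.((0 + X)\{a} + (X + X)\{a})))\{a} + ((rec X. b.a.((0 + X)\{a} + (X + X)\{a})) + (rec X. b.a.((0 + X)\{a} + (X + X)\{a})))\{a} → --b--▸ u3
  u3 = (a.((0 + (rec X. b.a.((0 + X)\{a} + (X + X)\{a})))\{a} + ((rec X. b.a.((0 + X)\{a} + (X + X)\{a})) + (rec X. b.a.((0 + X)\{a} + (X + X)\{a})))\{a}))\{a} → stopped
Q's transition system — 3 states:
  v0 = rec X. a.a.((0 + X)\{a} + (X + X)\{a}) → --a--▸ v1
  v1 = a.((0 + (rec X. a.a.((0 + X)\{a} + (X + X)\{a})))\{a} + ((rec X. a.a.((0 + X)\{a} + (X + X)\{a})) + (rec X. a.a.((0 + X)\{a} + (X + X)\{a})))\{a}) → --a--▸ v2
  v2 = (0 + (rec X. a.a.((0 + X)\{a} + (X + X)\{a})))\{a} + ((rec X. a.a.((0 + X)\{a} + (X + X)\{a})) + (rec X. a.a.((0 + X)\{a} + (X + X)\{a})))\{a} → stopped
Run σ = ⟨b⟩ on P: start {u0}
  [1] b ⇒ {u1}
  P completes σ.
Run σ = ⟨b⟩ on Q: start {v0}
  [1] b ⇒ no successor for Q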